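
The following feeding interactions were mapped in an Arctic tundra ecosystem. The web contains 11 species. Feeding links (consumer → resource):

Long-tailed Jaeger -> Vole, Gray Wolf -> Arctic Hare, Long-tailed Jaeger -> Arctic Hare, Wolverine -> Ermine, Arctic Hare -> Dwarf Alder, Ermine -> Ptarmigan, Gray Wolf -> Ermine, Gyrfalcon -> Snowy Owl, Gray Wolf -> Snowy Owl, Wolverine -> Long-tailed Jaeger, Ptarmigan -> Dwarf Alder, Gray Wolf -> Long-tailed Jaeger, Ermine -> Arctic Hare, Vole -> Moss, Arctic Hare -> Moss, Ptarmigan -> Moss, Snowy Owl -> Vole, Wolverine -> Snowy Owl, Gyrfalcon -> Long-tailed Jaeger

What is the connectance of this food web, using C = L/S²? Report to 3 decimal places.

The web has S = 11 species and L = 19 feeding links.
C = L / S² = 19 / 121 = 0.1570 ≈ 0.157.

C = 0.157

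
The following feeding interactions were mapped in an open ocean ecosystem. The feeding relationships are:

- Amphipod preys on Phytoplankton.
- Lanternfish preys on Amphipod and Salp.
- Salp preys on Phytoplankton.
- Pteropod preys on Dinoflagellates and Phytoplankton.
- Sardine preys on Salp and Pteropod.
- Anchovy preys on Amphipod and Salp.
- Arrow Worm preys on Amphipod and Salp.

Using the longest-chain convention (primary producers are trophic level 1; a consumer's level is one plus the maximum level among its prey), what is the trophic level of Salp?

Trophic level 2

Phytoplankton is a producer → level 1.
Salp eats Phytoplankton → level 2.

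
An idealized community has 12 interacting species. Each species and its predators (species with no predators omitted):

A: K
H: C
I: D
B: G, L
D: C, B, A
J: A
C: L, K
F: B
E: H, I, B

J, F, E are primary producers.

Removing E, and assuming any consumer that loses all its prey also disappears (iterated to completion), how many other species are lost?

Remove E.
Round 1: H (all prey gone), I (all prey gone) → extinct.
Round 2: D (all prey gone) → extinct.
Round 3: C (all prey gone) → extinct.
No further losses. Total secondary extinctions: 4.

4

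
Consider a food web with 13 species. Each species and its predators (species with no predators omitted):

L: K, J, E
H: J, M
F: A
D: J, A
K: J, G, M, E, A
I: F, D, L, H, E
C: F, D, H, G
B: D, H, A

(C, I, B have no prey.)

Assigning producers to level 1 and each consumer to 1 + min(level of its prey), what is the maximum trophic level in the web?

Producers (level 1): C, I, B.
Following each consumer down to its lowest-level prey: I → L → K (levels 1 through 3).
All prey of K (L 2) are at level 2 or above, so K is at level 1 + 2 = 3.
Every consumer has at least one prey at level 2 or below, so none exceeds level 3.

3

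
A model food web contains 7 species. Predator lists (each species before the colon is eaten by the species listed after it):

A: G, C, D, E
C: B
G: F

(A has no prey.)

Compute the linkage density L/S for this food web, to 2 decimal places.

L/S = 0.86

There are L = 6 links among S = 7 species.
L/S = 6/7 = 0.8571 ≈ 0.86.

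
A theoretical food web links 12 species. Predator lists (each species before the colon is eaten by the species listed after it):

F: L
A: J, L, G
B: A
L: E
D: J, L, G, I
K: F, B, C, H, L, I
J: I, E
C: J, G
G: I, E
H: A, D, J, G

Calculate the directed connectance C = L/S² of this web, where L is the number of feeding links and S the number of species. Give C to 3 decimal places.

C = 0.181

The web has S = 12 species and L = 26 feeding links.
C = L / S² = 26 / 144 = 0.1806 ≈ 0.181.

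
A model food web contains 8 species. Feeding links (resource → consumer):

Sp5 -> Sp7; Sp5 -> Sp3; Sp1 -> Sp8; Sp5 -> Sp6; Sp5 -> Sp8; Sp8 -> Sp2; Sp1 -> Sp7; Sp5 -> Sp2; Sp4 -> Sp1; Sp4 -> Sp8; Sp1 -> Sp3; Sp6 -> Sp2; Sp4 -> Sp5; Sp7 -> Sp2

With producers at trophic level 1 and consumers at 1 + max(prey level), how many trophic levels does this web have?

Producers (level 1): Sp4.
Sp4 → Sp5 → Sp6 → Sp2 gives Sp2 level 4.
No species has a prey at level 4, so no species reaches level 5.

4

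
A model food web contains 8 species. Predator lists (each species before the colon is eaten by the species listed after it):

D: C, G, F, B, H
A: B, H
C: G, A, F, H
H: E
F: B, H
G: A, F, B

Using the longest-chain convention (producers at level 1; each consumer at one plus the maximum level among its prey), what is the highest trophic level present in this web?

Producers (level 1): D.
D → C → G → A → H → E gives E level 6.
No species has a prey at level 6, so no species reaches level 7.

6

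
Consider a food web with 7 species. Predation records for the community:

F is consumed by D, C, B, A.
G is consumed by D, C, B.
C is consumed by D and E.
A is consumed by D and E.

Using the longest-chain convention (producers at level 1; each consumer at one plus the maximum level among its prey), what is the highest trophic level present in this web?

3

Producers (level 1): F, G.
F → C → E gives E level 3.
No species has a prey at level 3, so no species reaches level 4.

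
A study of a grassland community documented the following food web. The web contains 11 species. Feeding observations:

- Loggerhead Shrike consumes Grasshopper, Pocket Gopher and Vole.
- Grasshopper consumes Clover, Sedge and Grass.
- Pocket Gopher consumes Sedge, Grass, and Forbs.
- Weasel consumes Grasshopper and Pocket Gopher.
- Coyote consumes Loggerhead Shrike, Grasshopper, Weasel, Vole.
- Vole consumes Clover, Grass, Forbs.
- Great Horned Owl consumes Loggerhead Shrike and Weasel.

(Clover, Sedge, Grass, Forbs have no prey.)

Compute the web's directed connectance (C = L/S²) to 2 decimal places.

The web has S = 11 species and L = 20 feeding links.
C = L / S² = 20 / 121 = 0.1653 ≈ 0.17.

C = 0.17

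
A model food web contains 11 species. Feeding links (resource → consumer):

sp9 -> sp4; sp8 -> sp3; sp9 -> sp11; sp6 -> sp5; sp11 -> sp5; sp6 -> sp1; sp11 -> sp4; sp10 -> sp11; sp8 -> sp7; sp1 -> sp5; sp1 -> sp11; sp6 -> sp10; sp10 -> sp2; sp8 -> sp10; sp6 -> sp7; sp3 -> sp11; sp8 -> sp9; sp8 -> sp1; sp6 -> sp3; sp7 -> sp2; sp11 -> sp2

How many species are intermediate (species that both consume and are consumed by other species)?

Intermediate species (has both prey and predators): sp7, sp3, sp1, sp9, sp10, sp11.
Count: 6.

6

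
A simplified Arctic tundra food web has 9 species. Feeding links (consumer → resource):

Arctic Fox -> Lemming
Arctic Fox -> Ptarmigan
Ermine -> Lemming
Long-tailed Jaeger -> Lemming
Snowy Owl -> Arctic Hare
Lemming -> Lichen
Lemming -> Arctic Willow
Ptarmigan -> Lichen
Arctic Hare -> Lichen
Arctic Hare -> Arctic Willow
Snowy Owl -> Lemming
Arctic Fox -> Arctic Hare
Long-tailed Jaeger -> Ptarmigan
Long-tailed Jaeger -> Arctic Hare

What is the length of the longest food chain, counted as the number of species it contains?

One longest chain: Arctic Willow → Lemming → Ermine.
It has 3 species and 2 links.

3 species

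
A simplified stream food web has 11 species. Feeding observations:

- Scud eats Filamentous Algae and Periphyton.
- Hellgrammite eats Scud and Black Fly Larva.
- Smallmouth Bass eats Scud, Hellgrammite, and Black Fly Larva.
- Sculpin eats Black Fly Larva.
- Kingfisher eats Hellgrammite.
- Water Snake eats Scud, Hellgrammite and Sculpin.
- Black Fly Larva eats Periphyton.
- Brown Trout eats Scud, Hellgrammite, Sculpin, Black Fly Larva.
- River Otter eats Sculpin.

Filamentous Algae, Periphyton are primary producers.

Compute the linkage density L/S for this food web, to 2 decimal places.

L/S = 1.64

There are L = 18 links among S = 11 species.
L/S = 18/11 = 1.6364 ≈ 1.64.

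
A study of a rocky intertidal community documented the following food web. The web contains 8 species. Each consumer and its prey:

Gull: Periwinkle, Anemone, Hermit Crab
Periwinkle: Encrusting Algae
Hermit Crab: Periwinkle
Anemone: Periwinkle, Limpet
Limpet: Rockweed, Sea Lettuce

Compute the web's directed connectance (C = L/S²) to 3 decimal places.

The web has S = 8 species and L = 9 feeding links.
C = L / S² = 9 / 64 = 0.1406 ≈ 0.141.

C = 0.141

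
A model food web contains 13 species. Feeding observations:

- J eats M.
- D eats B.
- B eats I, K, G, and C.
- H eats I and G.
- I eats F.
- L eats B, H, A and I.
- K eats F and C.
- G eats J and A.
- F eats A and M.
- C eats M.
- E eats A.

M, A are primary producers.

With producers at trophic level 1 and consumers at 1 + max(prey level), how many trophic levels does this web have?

5

Producers (level 1): M, A.
M → F → I → B → L gives L level 5.
No species has a prey at level 5, so no species reaches level 6.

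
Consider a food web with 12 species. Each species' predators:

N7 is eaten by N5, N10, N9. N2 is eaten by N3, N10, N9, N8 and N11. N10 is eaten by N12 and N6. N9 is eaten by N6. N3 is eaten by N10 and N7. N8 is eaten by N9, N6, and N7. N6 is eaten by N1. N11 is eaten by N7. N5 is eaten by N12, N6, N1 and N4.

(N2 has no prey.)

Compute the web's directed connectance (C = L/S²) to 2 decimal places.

The web has S = 12 species and L = 22 feeding links.
C = L / S² = 22 / 144 = 0.1528 ≈ 0.15.

C = 0.15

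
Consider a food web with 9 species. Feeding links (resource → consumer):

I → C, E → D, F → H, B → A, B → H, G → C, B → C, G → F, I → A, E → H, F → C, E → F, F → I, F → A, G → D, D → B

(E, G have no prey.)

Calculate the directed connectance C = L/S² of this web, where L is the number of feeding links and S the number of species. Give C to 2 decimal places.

The web has S = 9 species and L = 16 feeding links.
C = L / S² = 16 / 81 = 0.1975 ≈ 0.20.

C = 0.20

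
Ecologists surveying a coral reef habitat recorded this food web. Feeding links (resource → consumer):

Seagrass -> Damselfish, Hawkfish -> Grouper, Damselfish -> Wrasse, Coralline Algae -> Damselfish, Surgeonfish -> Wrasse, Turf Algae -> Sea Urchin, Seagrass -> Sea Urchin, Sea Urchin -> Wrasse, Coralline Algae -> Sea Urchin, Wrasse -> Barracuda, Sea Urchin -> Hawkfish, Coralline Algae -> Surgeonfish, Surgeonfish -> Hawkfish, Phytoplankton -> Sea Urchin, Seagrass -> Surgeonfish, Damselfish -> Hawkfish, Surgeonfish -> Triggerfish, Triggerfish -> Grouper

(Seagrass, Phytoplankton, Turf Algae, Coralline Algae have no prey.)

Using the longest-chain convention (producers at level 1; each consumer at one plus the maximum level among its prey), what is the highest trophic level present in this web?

4

Producers (level 1): Seagrass, Phytoplankton, Turf Algae, Coralline Algae.
Seagrass → Surgeonfish → Wrasse → Barracuda gives Barracuda level 4.
No species has a prey at level 4, so no species reaches level 5.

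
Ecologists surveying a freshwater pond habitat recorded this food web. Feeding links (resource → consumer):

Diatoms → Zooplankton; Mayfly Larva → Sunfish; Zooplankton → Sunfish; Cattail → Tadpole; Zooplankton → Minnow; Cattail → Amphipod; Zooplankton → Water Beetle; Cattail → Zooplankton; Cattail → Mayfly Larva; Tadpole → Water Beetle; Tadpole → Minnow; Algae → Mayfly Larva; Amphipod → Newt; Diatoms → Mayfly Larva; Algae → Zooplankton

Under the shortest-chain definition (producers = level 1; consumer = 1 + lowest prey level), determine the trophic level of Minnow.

Trophic level 3

Cattail is a producer → level 1.
Tadpole eats Cattail → level 2.
Minnow eats Tadpole → level 3.
No prey of Minnow is below level 2, so 3 is the minimum.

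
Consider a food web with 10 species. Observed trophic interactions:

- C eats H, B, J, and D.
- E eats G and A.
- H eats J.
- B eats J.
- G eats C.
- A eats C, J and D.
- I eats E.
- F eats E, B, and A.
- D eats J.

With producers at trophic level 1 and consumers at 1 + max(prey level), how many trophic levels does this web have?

Producers (level 1): J.
J → D → C → A → E → I gives I level 6.
No species has a prey at level 6, so no species reaches level 7.

6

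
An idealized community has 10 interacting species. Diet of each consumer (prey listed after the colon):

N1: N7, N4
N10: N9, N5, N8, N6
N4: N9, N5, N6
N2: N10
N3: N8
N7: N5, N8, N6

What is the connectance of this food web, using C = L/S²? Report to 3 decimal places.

The web has S = 10 species and L = 14 feeding links.
C = L / S² = 14 / 100 = 0.1400 ≈ 0.140.

C = 0.140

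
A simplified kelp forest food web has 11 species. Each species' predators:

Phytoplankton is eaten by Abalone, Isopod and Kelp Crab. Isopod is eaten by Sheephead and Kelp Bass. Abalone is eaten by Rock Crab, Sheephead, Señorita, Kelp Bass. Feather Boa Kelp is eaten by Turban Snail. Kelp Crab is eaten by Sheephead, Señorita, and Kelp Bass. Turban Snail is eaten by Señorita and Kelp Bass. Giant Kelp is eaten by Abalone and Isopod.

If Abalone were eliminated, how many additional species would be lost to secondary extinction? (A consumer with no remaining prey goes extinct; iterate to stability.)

Remove Abalone.
Round 1: Rock Crab (all prey gone) → extinct.
No further losses. Total secondary extinctions: 1.

1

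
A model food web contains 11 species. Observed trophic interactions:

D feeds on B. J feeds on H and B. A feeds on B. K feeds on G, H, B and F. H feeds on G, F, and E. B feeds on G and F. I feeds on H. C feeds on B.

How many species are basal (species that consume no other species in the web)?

Basal species (no prey listed): G, E, F.
Count: 3.

3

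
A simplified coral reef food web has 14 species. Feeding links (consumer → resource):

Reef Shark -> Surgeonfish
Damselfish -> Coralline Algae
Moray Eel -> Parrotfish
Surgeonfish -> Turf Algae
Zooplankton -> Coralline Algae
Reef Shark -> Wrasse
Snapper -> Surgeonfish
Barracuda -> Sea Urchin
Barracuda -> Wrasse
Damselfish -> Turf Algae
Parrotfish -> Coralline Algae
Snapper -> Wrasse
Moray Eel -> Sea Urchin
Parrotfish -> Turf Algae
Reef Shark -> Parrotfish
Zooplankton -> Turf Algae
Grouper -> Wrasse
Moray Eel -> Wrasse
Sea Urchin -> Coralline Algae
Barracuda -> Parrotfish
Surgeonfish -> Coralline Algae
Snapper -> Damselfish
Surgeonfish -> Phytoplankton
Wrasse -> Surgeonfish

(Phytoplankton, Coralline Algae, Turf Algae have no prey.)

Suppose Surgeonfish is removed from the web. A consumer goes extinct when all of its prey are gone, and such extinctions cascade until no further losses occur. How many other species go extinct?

2

Remove Surgeonfish.
Round 1: Wrasse (all prey gone) → extinct.
Round 2: Grouper (all prey gone) → extinct.
No further losses. Total secondary extinctions: 2.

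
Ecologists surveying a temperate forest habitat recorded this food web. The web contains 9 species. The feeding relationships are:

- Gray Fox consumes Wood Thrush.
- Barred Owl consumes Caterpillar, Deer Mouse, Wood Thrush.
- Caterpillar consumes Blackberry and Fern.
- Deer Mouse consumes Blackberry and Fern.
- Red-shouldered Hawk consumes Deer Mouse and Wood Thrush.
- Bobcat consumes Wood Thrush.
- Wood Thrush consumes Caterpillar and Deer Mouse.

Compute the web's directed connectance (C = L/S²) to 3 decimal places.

C = 0.160

The web has S = 9 species and L = 13 feeding links.
C = L / S² = 13 / 81 = 0.1605 ≈ 0.160.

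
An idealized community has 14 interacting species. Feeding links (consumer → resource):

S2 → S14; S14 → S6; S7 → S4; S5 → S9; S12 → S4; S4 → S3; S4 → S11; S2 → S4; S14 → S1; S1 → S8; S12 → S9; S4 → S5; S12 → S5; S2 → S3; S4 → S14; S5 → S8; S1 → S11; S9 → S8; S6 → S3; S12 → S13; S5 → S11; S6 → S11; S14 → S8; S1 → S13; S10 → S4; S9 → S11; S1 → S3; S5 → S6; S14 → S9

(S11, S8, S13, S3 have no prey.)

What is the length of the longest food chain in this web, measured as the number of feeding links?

4 links

One longest chain: S11 → S6 → S5 → S4 → S12.
It has 5 species and 4 links.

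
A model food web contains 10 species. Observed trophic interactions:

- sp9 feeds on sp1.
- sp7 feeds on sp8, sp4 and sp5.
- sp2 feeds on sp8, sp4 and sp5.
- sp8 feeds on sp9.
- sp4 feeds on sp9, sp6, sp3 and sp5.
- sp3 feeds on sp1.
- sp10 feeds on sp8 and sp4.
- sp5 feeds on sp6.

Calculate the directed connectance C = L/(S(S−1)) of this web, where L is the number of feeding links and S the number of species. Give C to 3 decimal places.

C = 0.178

The web has S = 10 species and L = 16 feeding links.
C = L / (S(S−1)) = 16 / 90 = 0.1778 ≈ 0.178.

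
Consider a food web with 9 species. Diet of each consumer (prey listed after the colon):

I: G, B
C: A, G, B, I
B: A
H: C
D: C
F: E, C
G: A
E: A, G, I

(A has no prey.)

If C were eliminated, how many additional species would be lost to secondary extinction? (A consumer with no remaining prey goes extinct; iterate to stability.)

2

Remove C.
Round 1: D (all prey gone), H (all prey gone) → extinct.
No further losses. Total secondary extinctions: 2.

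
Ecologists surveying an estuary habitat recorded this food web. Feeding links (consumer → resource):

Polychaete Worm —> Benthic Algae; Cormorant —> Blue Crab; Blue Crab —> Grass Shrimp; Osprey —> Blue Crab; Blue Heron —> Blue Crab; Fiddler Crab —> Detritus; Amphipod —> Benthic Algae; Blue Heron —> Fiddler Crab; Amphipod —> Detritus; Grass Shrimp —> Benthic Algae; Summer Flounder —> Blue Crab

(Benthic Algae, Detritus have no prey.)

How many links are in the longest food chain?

3 links

One longest chain: Benthic Algae → Grass Shrimp → Blue Crab → Osprey.
It has 4 species and 3 links.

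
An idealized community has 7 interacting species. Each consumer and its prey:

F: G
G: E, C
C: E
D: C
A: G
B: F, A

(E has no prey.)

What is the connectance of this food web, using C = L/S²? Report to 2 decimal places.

The web has S = 7 species and L = 8 feeding links.
C = L / S² = 8 / 49 = 0.1633 ≈ 0.16.

C = 0.16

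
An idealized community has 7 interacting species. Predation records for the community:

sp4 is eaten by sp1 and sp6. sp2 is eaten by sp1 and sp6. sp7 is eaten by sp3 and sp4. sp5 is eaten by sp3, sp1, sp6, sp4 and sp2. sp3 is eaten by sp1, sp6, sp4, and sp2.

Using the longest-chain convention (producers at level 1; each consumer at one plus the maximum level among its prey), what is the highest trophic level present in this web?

4

Producers (level 1): sp5, sp7.
sp5 → sp3 → sp2 → sp1 gives sp1 level 4.
No species has a prey at level 4, so no species reaches level 5.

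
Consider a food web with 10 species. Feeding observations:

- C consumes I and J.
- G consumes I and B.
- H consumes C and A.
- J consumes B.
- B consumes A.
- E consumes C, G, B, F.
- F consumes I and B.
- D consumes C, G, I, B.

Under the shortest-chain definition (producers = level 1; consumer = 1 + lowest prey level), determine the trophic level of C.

I is a producer → level 1.
C eats I → level 2.

Trophic level 2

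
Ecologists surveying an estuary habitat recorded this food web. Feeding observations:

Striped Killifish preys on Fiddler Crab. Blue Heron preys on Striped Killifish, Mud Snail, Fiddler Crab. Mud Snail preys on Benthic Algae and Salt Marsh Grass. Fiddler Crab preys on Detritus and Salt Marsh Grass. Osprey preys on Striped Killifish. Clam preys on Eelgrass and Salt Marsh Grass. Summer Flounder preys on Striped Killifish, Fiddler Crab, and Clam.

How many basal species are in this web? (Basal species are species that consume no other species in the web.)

Basal species (no prey listed): Detritus, Eelgrass, Salt Marsh Grass, Benthic Algae.
Count: 4.

4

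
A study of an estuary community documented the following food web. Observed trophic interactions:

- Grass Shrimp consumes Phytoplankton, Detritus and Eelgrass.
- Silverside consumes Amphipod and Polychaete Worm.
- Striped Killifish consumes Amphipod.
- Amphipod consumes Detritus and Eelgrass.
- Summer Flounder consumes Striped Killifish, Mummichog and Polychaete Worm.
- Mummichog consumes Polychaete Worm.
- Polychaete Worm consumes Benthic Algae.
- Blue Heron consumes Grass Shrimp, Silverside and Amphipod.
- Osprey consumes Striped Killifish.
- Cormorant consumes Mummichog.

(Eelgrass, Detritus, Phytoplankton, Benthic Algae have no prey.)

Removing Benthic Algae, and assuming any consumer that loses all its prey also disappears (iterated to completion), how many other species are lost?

Remove Benthic Algae.
Round 1: Polychaete Worm (all prey gone) → extinct.
Round 2: Mummichog (all prey gone) → extinct.
Round 3: Cormorant (all prey gone) → extinct.
No further losses. Total secondary extinctions: 3.

3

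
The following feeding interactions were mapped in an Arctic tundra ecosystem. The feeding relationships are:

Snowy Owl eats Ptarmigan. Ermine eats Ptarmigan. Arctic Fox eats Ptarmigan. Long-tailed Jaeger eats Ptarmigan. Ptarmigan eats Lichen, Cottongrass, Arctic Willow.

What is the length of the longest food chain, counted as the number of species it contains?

One longest chain: Arctic Willow → Ptarmigan → Long-tailed Jaeger.
It has 3 species and 2 links.

3 species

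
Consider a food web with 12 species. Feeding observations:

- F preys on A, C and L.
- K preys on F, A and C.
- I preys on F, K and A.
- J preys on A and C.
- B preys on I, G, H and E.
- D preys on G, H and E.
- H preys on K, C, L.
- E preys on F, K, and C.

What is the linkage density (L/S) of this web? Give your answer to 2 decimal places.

L/S = 2.00

There are L = 24 links among S = 12 species.
L/S = 24/12 = 2.0000 ≈ 2.00.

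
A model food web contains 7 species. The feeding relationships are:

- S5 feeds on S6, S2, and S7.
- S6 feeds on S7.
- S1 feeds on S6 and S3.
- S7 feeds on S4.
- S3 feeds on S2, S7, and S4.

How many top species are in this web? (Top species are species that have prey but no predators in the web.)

2

Top species (has prey, but nothing eats it): S1, S5.
Count: 2.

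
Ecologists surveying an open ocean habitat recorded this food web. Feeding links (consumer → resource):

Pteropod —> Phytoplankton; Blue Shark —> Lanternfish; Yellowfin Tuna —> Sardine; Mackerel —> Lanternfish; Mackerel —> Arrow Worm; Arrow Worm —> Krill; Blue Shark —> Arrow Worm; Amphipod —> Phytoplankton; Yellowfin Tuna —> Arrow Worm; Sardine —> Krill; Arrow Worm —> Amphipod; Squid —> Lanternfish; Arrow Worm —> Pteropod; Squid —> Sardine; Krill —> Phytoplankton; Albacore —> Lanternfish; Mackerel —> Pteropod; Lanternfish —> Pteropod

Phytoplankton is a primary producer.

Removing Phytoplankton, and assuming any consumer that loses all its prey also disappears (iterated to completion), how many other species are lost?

11

Remove Phytoplankton.
Round 1: Amphipod (all prey gone), Pteropod (all prey gone), Krill (all prey gone) → extinct.
Round 2: Lanternfish (all prey gone), Sardine (all prey gone), Arrow Worm (all prey gone) → extinct.
Round 3: Blue Shark (all prey gone), Yellowfin Tuna (all prey gone), Albacore (all prey gone), Mackerel (all prey gone), Squid (all prey gone) → extinct.
No further losses. Total secondary extinctions: 11.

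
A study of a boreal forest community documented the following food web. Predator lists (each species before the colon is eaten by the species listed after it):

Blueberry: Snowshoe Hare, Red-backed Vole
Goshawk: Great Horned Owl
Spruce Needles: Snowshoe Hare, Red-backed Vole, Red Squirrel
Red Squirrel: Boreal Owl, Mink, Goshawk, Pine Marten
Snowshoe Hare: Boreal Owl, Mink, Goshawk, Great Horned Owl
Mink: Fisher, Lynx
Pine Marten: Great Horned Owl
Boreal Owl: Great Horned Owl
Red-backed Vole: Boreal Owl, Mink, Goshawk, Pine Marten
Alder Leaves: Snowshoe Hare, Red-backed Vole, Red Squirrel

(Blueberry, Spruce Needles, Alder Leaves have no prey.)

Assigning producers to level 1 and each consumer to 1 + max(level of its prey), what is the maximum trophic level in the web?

4

Producers (level 1): Blueberry, Spruce Needles, Alder Leaves.
Blueberry → Snowshoe Hare → Mink → Lynx gives Lynx level 4.
No species has a prey at level 4, so no species reaches level 5.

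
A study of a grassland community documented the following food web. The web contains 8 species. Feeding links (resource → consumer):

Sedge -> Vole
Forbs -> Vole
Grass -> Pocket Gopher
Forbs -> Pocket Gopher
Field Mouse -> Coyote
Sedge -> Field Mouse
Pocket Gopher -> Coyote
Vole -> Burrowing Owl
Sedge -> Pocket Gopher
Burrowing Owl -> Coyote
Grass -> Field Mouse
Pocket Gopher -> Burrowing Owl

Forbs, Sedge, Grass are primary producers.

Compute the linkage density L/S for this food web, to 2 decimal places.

L/S = 1.50

There are L = 12 links among S = 8 species.
L/S = 12/8 = 1.5000 ≈ 1.50.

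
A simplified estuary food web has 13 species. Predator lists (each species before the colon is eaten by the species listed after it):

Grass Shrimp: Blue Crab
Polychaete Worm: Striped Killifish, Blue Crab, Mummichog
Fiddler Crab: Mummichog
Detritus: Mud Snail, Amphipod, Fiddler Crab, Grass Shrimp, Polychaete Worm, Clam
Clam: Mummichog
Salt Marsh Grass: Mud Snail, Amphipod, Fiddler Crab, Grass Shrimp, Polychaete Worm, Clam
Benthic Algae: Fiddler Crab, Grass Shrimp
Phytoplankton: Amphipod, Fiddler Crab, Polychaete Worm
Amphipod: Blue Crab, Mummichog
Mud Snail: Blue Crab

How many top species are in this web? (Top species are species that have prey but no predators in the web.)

3

Top species (has prey, but nothing eats it): Striped Killifish, Blue Crab, Mummichog.
Count: 3.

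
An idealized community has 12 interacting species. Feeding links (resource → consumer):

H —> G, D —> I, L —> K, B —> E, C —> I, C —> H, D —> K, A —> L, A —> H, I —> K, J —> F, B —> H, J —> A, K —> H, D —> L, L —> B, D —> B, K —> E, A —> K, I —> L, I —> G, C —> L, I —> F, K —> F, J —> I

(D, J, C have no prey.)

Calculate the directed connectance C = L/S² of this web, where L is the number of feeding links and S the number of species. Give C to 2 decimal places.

C = 0.17

The web has S = 12 species and L = 25 feeding links.
C = L / S² = 25 / 144 = 0.1736 ≈ 0.17.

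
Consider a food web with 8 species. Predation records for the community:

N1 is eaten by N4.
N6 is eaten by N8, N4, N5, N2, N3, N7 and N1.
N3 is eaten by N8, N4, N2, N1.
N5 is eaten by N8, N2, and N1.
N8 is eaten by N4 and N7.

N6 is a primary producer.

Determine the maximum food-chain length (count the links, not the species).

One longest chain: N6 → N3 → N8 → N7.
It has 4 species and 3 links.

3 links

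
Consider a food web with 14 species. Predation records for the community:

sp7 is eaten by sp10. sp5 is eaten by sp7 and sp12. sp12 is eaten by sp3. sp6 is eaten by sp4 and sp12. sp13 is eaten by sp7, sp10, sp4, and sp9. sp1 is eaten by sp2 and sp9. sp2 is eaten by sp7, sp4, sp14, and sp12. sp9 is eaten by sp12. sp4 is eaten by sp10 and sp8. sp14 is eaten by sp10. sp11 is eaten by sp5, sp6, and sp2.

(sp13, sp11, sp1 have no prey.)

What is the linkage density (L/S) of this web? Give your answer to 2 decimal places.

There are L = 23 links among S = 14 species.
L/S = 23/14 = 1.6429 ≈ 1.64.

L/S = 1.64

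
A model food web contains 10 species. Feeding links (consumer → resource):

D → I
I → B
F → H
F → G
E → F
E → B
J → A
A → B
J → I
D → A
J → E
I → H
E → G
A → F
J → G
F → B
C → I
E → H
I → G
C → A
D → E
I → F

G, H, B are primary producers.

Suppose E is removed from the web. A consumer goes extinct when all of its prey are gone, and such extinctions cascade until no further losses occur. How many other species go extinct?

Remove E.
Every predator of it retains at least one other prey: J still has G, A, I; D still has A, I.
No consumer loses all prey, so no secondary extinctions occur.

0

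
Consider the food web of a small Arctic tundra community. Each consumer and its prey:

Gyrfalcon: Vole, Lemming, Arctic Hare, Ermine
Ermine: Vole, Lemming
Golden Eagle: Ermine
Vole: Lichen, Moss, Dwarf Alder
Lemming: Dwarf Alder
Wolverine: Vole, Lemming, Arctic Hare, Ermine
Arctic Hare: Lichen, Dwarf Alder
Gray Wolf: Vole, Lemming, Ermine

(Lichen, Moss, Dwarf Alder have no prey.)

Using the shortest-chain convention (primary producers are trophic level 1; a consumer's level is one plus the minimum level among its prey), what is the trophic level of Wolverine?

Trophic level 3

Lichen is a producer → level 1.
Vole eats Lichen → level 2.
Wolverine eats Vole → level 3.
No prey of Wolverine is below level 2, so 3 is the minimum.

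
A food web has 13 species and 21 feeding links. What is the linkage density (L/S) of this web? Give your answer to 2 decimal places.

There are L = 21 links among S = 13 species.
L/S = 21/13 = 1.6154 ≈ 1.62.

L/S = 1.62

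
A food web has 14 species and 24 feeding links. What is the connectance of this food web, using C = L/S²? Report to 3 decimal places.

C = 0.122

The web has S = 14 species and L = 24 feeding links.
C = L / S² = 24 / 196 = 0.1224 ≈ 0.122.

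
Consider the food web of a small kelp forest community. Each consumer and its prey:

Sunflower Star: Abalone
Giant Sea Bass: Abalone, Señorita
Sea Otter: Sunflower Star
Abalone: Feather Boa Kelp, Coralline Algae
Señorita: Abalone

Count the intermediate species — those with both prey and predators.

Intermediate species (has both prey and predators): Abalone, Señorita, Sunflower Star.
Count: 3.

3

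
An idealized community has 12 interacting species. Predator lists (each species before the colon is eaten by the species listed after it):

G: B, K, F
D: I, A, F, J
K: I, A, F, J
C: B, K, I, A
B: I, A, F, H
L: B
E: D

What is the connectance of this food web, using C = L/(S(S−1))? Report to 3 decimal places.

C = 0.159

The web has S = 12 species and L = 21 feeding links.
C = L / (S(S−1)) = 21 / 132 = 0.1591 ≈ 0.159.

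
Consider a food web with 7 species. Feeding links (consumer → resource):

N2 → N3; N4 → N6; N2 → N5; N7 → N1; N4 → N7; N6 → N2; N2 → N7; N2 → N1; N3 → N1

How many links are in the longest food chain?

4 links

One longest chain: N1 → N3 → N2 → N6 → N4.
It has 5 species and 4 links.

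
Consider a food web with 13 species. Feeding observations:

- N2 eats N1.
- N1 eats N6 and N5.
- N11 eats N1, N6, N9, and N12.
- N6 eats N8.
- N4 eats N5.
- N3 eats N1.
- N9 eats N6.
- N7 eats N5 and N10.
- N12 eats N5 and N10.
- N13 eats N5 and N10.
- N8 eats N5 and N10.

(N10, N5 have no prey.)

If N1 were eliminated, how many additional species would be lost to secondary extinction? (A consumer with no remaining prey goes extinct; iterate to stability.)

Remove N1.
Round 1: N2 (all prey gone), N3 (all prey gone) → extinct.
No further losses. Total secondary extinctions: 2.

2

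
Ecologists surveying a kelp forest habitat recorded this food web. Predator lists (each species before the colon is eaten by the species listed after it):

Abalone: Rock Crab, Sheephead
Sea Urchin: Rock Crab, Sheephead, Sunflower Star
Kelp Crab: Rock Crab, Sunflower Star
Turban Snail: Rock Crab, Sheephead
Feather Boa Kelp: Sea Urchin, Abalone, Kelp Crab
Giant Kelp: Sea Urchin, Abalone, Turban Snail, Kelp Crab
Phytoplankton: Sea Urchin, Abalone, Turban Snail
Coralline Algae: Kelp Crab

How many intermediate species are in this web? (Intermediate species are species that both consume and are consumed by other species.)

4

Intermediate species (has both prey and predators): Sea Urchin, Abalone, Turban Snail, Kelp Crab.
Count: 4.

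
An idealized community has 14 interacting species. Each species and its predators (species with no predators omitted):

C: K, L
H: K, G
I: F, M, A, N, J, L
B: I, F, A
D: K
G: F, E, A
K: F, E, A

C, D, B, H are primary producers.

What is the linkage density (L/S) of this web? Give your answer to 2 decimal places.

L/S = 1.43

There are L = 20 links among S = 14 species.
L/S = 20/14 = 1.4286 ≈ 1.43.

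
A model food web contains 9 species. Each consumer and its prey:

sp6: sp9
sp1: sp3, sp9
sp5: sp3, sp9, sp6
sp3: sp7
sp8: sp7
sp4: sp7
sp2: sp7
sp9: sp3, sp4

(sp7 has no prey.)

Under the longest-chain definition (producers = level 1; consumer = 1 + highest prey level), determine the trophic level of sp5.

sp7 is a producer → level 1.
sp3 eats sp7 → level 2.
sp9 eats sp3 (level 2); other prey at levels: sp4 2 → level 3.
sp6 eats sp9 → level 4.
sp5 eats sp6 (level 4); other prey at levels: sp3 2, sp9 3 → level 5.

Trophic level 5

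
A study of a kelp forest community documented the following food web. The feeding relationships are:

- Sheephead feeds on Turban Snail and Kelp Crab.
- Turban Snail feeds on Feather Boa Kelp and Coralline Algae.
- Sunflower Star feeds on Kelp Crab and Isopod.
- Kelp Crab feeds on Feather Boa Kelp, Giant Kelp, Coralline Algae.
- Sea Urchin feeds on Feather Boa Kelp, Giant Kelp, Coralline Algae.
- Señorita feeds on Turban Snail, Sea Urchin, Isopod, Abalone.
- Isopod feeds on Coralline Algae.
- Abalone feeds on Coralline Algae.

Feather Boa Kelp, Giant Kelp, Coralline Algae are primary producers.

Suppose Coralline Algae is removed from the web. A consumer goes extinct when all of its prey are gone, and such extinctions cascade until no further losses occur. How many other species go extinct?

Remove Coralline Algae.
Round 1: Isopod (all prey gone), Abalone (all prey gone) → extinct.
No further losses. Total secondary extinctions: 2.

2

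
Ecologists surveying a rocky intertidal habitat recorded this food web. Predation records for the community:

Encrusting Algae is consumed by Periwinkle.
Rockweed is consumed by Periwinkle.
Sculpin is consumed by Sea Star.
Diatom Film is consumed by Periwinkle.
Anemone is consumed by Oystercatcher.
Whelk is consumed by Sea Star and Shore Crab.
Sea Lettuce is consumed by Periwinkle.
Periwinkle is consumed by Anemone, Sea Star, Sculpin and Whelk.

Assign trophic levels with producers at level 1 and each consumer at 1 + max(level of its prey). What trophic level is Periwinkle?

Rockweed is a producer → level 1.
Periwinkle eats Rockweed (level 1); other prey at levels: Sea Lettuce 1, Diatom Film 1, Encrusting Algae 1 → level 2.

Trophic level 2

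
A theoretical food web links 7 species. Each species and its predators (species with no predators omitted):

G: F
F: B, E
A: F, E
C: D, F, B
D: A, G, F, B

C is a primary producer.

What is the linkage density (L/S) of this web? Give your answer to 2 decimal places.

There are L = 12 links among S = 7 species.
L/S = 12/7 = 1.7143 ≈ 1.71.

L/S = 1.71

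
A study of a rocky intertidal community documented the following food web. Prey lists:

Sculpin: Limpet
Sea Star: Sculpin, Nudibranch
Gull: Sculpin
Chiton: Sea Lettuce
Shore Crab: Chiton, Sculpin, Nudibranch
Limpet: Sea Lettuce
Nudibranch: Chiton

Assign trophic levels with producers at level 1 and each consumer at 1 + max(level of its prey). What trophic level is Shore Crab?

Trophic level 4

Sea Lettuce is a producer → level 1.
Limpet eats Sea Lettuce → level 2.
Sculpin eats Limpet → level 3.
Shore Crab eats Sculpin (level 3); other prey at levels: Chiton 2, Nudibranch 3 → level 4.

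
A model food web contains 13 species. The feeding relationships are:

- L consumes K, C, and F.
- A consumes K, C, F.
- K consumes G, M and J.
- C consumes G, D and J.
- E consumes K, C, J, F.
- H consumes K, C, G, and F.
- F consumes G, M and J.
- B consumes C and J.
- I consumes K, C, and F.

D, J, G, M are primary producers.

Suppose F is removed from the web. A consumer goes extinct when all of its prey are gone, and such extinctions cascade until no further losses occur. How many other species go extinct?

0

Remove F.
Every predator of it retains at least one other prey: H still has G, K, C; L still has K, C; A still has K, C; E still has J, K, C; I still has K, C.
No consumer loses all prey, so no secondary extinctions occur.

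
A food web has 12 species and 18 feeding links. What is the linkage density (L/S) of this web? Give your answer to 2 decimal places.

L/S = 1.50

There are L = 18 links among S = 12 species.
L/S = 18/12 = 1.5000 ≈ 1.50.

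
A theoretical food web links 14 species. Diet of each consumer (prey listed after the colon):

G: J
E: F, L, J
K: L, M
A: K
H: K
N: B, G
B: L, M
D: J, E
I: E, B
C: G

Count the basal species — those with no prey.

4

Basal species (no prey listed): F, L, J, M.
Count: 4.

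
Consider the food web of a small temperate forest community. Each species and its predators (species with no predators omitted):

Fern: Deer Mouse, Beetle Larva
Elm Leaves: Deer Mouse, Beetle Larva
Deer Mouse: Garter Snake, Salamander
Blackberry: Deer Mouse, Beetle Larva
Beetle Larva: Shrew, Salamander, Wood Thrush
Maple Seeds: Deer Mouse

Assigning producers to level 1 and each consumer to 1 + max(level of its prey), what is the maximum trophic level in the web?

Producers (level 1): Blackberry, Maple Seeds, Elm Leaves, Fern.
Blackberry → Deer Mouse → Garter Snake gives Garter Snake level 3.
No species has a prey at level 3, so no species reaches level 4.

3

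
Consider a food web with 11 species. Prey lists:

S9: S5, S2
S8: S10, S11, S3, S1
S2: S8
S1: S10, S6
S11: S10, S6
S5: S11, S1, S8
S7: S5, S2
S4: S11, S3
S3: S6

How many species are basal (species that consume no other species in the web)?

2

Basal species (no prey listed): S10, S6.
Count: 2.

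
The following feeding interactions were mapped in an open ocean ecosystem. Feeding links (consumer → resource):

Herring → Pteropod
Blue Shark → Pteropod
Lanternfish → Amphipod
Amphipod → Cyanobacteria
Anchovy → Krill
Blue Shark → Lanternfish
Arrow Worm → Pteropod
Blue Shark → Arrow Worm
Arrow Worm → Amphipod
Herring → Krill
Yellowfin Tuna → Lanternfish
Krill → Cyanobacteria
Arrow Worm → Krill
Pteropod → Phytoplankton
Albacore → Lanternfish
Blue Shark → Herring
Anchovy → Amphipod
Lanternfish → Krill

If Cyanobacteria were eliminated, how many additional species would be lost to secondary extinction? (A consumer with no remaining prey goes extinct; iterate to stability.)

6

Remove Cyanobacteria.
Round 1: Amphipod (all prey gone), Krill (all prey gone) → extinct.
Round 2: Lanternfish (all prey gone), Anchovy (all prey gone) → extinct.
Round 3: Yellowfin Tuna (all prey gone), Albacore (all prey gone) → extinct.
No further losses. Total secondary extinctions: 6.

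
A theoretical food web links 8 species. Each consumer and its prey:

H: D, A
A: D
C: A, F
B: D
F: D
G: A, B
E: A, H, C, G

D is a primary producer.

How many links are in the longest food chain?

One longest chain: D → A → H → E.
It has 4 species and 3 links.

3 links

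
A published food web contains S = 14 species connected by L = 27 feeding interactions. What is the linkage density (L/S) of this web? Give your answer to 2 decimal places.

There are L = 27 links among S = 14 species.
L/S = 27/14 = 1.9286 ≈ 1.93.

L/S = 1.93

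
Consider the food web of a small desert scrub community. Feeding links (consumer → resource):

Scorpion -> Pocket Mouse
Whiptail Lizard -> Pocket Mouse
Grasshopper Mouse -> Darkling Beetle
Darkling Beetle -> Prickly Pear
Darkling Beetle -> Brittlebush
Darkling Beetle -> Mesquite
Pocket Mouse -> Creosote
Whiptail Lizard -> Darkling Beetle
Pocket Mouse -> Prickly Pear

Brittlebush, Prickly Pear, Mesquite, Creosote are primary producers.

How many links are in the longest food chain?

One longest chain: Prickly Pear → Pocket Mouse → Scorpion.
It has 3 species and 2 links.

2 links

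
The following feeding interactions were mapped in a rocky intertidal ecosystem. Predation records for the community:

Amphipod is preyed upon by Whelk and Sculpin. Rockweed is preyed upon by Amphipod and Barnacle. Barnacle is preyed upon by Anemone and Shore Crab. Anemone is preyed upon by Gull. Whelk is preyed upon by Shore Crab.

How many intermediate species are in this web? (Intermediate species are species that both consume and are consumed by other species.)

4

Intermediate species (has both prey and predators): Amphipod, Barnacle, Whelk, Anemone.
Count: 4.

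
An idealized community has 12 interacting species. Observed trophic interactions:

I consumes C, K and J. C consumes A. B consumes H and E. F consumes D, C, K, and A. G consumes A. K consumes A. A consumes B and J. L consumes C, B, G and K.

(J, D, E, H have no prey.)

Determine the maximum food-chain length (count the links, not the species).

One longest chain: E → B → A → C → L.
It has 5 species and 4 links.

4 links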